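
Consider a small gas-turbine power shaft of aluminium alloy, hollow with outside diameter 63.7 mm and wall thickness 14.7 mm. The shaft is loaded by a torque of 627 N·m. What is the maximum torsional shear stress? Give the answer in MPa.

13.5 MPa

J = π(d_o⁴ − d_i⁴)/32 = π(0.0637⁴ − 0.0343⁴)/32 = 1.481×10^-6 m⁴.
τ_max = T·r/J = 627.0 × 0.0319 / 1.481×10^-6 = 1.349×10^7 Pa.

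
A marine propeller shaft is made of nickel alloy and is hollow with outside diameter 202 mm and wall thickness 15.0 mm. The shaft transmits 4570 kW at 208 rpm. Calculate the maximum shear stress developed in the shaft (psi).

39600 psi

ω = 2π·208/60 = 21.78 rad/s, so T = P/ω = 4570×10³ / 21.78 = 209800 N·m.
J = π(d_o⁴ − d_i⁴)/32 = π(0.202⁴ − 0.172⁴)/32 = 7.753×10^-5 m⁴.
τ_max = T·r/J = 209800 × 0.101 / 7.753×10^-5 = 2.733×10^8 Pa.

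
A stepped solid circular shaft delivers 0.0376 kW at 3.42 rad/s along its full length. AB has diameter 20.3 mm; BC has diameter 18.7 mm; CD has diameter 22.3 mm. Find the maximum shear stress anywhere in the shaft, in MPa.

8.56 MPa

ω = 3.42 rad/s, so T = P/ω = 0.0376×10³ / 3.420 = 10.99 N·m.
Under the same torque, τ_max = 16T/(πd³) is largest where d is smallest — segment BC (d = 18.7 mm).
τ_max = 16·10.99/(π·(0.0187)³) = 8.563×10^6 Pa.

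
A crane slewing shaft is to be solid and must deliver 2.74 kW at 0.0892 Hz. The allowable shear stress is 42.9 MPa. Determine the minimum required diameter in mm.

83.4 mm

ω = 2π·0.0892 = 0.5605 rad/s, so T = P/ω = 2.74×10³ / 0.5605 = 4889 N·m.
For a solid shaft τ_max = 16T/(πd³), so d = (16T/(π τ_allow))^(1/3) = (16·4889/(π·4.29×10^7))^(1/3) = 0.08341 m.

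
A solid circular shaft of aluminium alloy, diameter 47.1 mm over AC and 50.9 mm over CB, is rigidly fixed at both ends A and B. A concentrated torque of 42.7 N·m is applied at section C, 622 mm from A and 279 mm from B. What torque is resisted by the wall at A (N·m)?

Compatibility: T_A·a/J_AC = T_B·b/J_CB with T_A + T_B = T₀.
J_AC = 4.83×10^-7 m⁴, J_CB = 6.59×10^-7 m⁴, so T_A = T₀·(J_AC/a)/((J_AC/a)+(J_CB/b)) = 10.57 N·m, T_B = 32.13 N·m.

10.6 N·m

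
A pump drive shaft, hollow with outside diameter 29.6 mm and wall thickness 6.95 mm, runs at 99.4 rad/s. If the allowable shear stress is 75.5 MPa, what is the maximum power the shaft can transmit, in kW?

35.2 kW

J = π(d_o⁴ − d_i⁴)/32 = π(0.0296⁴ − 0.0157⁴)/32 = 6.940×10^-8 m⁴.
T_max = τ_allow·J/r = 7.55×10^7 × 6.940×10^-8 / 0.0148 = 354.0 N·m.
ω = 99.4 rad/s, so P_max = T_max·ω = 3.519×10^4 W.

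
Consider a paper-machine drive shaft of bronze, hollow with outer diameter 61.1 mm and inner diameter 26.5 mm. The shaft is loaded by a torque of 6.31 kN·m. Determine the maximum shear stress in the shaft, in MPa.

146 MPa

J = π(d_o⁴ − d_i⁴)/32 = π(0.0611⁴ − 0.0265⁴)/32 = 1.320×10^-6 m⁴.
τ_max = T·r/J = 6310 × 0.0306 / 1.320×10^-6 = 1.461×10^8 Pa.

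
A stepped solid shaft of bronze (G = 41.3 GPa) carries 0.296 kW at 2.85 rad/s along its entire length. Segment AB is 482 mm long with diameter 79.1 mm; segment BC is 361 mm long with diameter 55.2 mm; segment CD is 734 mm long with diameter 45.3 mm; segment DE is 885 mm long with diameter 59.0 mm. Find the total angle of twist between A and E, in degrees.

ω = 2.85 rad/s, so T = P/ω = 0.296×10³ / 2.850 = 103.9 N·m.
J_AB = π(0.0791)⁴/32 = 3.84×10^-6 m⁴; J_BC = π(0.0552)⁴/32 = 9.11×10^-7 m⁴; J_CD = π(0.0453)⁴/32 = 4.13×10^-7 m⁴; J_DE = π(0.0590)⁴/32 = 1.19×10^-6 m⁴.
θ = (T/G)·Σ L_i/J_i = (103.9/41.3×10⁹)·(0.482/3.84×10^-6 + 0.361/9.11×10^-7 + 0.734/4.13×10^-7 + 0.885/1.19×10^-6) = 7.647×10^-3 rad.

0.438°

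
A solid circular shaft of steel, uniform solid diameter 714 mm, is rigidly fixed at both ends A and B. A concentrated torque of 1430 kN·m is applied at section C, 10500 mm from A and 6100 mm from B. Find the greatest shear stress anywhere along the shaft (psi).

With uniform GJ and both ends fixed, compatibility θ_AC = θ_CB gives T_A·a = T_B·b, together with T_A + T_B = T₀.
T_A = T₀·b/(a+b) = 1.430e6·6100/16600 = 525500 N·m; T_B = 904500 N·m.
τ in each portion: τ_AC = 7.35×10^6 Pa, τ_CB = 1.27×10^7 Pa; maximum is in CB.
τ_max = T_CB·r/J = 904500·0.357/0.0255 = 1.266×10^7 Pa.

1840 psi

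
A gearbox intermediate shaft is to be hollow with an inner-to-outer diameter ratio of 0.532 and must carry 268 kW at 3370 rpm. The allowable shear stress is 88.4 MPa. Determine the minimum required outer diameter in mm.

36.2 mm

ω = 2π·3370/60 = 352.9 rad/s, so T = P/ω = 268×10³ / 352.9 = 759.4 N·m.
For a hollow shaft with d_i/d_o = 0.532: τ_max = 16T/(π d_o³ (1−k⁴)), so d_o = [16T/(π τ_allow (1−k⁴))]^(1/3) = [16·759.4/(π·8.84×10^7·0.9199)]^(1/3) = 0.03623 m.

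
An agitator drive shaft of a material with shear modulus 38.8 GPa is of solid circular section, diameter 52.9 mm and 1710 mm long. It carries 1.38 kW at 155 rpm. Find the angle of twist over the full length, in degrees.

ω = 2π·155/60 = 16.23 rad/s, so T = P/ω = 1.38×10³ / 16.23 = 85.02 N·m.
J = πd⁴/32 = π(0.0529)⁴/32 = 7.688×10^-7 m⁴.
θ = T·L/(G·J) = 85.02 × 1.71 / (38.8×10⁹ × 7.688×10^-7) = 4.874×10^-3 rad.

0.279°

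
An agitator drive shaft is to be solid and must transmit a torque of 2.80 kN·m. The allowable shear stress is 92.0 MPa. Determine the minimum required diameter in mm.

53.7 mm

For a solid shaft τ_max = 16T/(πd³), so d = (16T/(π τ_allow))^(1/3) = (16·2800/(π·9.20×10^7))^(1/3) = 0.05372 m.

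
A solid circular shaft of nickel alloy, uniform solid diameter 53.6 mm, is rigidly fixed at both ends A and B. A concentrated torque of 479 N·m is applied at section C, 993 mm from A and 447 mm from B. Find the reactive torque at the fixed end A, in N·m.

149 N·m

With uniform GJ and both ends fixed, compatibility θ_AC = θ_CB gives T_A·a = T_B·b, together with T_A + T_B = T₀.
T_A = T₀·b/(a+b) = 479.0·447/1440 = 148.7 N·m; T_B = 330.3 N·m.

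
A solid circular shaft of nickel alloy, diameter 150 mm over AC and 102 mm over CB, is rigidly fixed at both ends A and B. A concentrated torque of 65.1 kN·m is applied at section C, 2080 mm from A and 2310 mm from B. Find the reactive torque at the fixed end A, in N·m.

54600 N·m

Compatibility: T_A·a/J_AC = T_B·b/J_CB with T_A + T_B = T₀.
J_AC = 4.97×10^-5 m⁴, J_CB = 1.06×10^-5 m⁴, so T_A = T₀·(J_AC/a)/((J_AC/a)+(J_CB/b)) = 54590 N·m, T_B = 10510 N·m.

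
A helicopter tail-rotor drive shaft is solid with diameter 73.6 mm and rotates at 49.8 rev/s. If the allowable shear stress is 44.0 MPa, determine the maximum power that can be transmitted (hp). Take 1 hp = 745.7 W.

J = πd⁴/32 = π(0.0736)⁴/32 = 2.881×10^-6 m⁴.
T_max = τ_allow·J/r = 4.40×10^7 × 2.881×10^-6 / 0.0368 = 3444 N·m.
ω = 2π·49.8 = 312.9 rad/s, so P_max = T_max·ω = 1.078×10^6 W.

1450 hp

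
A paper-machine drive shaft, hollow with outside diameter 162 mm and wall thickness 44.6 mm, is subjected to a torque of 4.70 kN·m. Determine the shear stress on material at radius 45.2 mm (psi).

J = π(d_o⁴ − d_i⁴)/32 = π(0.162⁴ − 0.0728⁴)/32 = 6.486×10^-5 m⁴.
Shear stress varies linearly with radius: τ = T·r/J = 4700 × 0.0452 / 6.486×10^-5 = 3.275×10^6 Pa.

475 psi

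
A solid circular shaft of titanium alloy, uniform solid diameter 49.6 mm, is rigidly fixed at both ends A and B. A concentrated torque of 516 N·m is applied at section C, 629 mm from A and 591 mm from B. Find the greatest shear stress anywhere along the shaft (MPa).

11.1 MPa

With uniform GJ and both ends fixed, compatibility θ_AC = θ_CB gives T_A·a = T_B·b, together with T_A + T_B = T₀.
T_A = T₀·b/(a+b) = 516.0·591/1220 = 250.0 N·m; T_B = 266.0 N·m.
τ in each portion: τ_AC = 1.04×10^7 Pa, τ_CB = 1.11×10^7 Pa; maximum is in CB.
τ_max = T_CB·r/J = 266.0·0.0248/5.94×10^-7 = 1.110×10^7 Pa.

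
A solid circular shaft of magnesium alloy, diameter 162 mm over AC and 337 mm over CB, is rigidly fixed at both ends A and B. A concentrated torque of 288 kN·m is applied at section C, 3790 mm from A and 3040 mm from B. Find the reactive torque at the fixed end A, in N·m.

Compatibility: T_A·a/J_AC = T_B·b/J_CB with T_A + T_B = T₀.
J_AC = 6.76×10^-5 m⁴, J_CB = 1.27×10^-3 m⁴, so T_A = T₀·(J_AC/a)/((J_AC/a)+(J_CB/b)) = 11830 N·m, T_B = 276200 N·m.

11800 N·m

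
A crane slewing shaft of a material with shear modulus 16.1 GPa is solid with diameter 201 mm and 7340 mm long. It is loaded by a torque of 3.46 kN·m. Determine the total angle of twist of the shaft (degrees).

J = πd⁴/32 = π(0.201)⁴/32 = 1.602×10^-4 m⁴.
θ = T·L/(G·J) = 3460 × 7.34 / (16.1×10⁹ × 1.602×10^-4) = 9.844×10^-3 rad.

0.564°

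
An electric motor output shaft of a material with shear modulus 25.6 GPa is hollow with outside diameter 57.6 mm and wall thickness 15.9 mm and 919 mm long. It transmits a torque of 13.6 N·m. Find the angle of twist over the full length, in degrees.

0.0270°

J = π(d_o⁴ − d_i⁴)/32 = π(0.0576⁴ − 0.0258⁴)/32 = 1.037×10^-6 m⁴.
θ = T·L/(G·J) = 13.60 × 0.919 / (25.6×10⁹ × 1.037×10^-6) = 4.707×10^-4 rad.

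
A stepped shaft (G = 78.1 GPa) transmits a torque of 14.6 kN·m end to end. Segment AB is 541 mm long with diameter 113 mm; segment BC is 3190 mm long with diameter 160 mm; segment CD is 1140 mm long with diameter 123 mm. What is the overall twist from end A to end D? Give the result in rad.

J_AB = π(0.113)⁴/32 = 1.60×10^-5 m⁴; J_BC = π(0.160)⁴/32 = 6.43×10^-5 m⁴; J_CD = π(0.123)⁴/32 = 2.25×10^-5 m⁴.
θ = (T/G)·Σ L_i/J_i = (14600/78.1×10⁹)·(0.541/1.60×10^-5 + 3.19/6.43×10^-5 + 1.14/2.25×10^-5) = 0.02507 rad.

0.0251 rad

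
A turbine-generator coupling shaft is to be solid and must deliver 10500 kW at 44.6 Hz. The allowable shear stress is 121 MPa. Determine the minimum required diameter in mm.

ω = 2π·44.6 = 280.2 rad/s, so T = P/ω = 10500×10³ / 280.2 = 37470 N·m.
For a solid shaft τ_max = 16T/(πd³), so d = (16T/(π τ_allow))^(1/3) = (16·37470/(π·1.21×10^8))^(1/3) = 0.1164 m.

116 mm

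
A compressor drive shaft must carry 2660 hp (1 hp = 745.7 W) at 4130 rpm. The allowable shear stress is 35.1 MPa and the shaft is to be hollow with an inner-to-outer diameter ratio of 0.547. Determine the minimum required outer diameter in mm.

ω = 2π·4130/60 = 432.5 rad/s, so T = P/ω = 2660×745.7 / 432.5 = 4586 N·m.
For a hollow shaft with d_i/d_o = 0.547: τ_max = 16T/(π d_o³ (1−k⁴)), so d_o = [16T/(π τ_allow (1−k⁴))]^(1/3) = [16·4586/(π·3.51×10^7·0.9105)]^(1/3) = 0.09008 m.

90.1 mm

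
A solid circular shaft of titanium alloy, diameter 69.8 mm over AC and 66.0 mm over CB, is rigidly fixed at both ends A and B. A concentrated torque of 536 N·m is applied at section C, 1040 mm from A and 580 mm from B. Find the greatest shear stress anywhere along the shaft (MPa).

Compatibility: T_A·a/J_AC = T_B·b/J_CB with T_A + T_B = T₀.
J_AC = 2.33×10^-6 m⁴, J_CB = 1.86×10^-6 m⁴, so T_A = T₀·(J_AC/a)/((J_AC/a)+(J_CB/b)) = 220.3 N·m, T_B = 315.7 N·m.
τ in each portion: τ_AC = 3.30×10^6 Pa, τ_CB = 5.59×10^6 Pa; maximum is in CB.
τ_max = T_CB·r/J = 315.7·0.0330/1.86×10^-6 = 5.593×10^6 Pa.

5.59 MPa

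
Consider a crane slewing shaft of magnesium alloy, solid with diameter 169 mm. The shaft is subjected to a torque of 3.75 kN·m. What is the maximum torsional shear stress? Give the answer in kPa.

3960 kPa

J = πd⁴/32 = π(0.169)⁴/32 = 8.008×10^-5 m⁴.
τ_max = T·r/J = 3750 × 0.0845 / 8.008×10^-5 = 3.957×10^6 Pa.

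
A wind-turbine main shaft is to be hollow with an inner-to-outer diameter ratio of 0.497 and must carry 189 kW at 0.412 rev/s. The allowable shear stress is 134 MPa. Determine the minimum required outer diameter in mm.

144 mm

ω = 2π·0.412 = 2.589 rad/s, so T = P/ω = 189×10³ / 2.589 = 73010 N·m.
For a hollow shaft with d_i/d_o = 0.497: τ_max = 16T/(π d_o³ (1−k⁴)), so d_o = [16T/(π τ_allow (1−k⁴))]^(1/3) = [16·73010/(π·1.34×10^8·0.9390)]^(1/3) = 0.1435 m.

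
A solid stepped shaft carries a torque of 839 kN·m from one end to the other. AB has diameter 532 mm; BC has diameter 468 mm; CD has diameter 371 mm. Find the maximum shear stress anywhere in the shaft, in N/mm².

Under the same torque, τ_max = 16T/(πd³) is largest where d is smallest — segment CD (d = 371 mm).
τ_max = 16·839000/(π·(0.371)³) = 8.368×10^7 Pa.

83.7 N/mm²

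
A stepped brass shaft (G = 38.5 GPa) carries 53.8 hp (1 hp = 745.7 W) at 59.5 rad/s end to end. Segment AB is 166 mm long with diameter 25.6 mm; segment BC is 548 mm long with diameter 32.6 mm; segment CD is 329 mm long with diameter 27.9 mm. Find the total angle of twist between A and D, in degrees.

ω = 59.5 rad/s, so T = P/ω = 53.8×745.7 / 59.50 = 674.3 N·m.
J_AB = π(0.0256)⁴/32 = 4.22×10^-8 m⁴; J_BC = π(0.0326)⁴/32 = 1.11×10^-7 m⁴; J_CD = π(0.0279)⁴/32 = 5.95×10^-8 m⁴.
θ = (T/G)·Σ L_i/J_i = (674.3/38.5×10⁹)·(0.166/4.22×10^-8 + 0.548/1.11×10^-7 + 0.329/5.95×10^-8) = 0.2524 rad.

14.5°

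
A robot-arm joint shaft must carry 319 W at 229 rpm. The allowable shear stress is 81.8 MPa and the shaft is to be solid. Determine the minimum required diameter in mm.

ω = 2π·229/60 = 23.98 rad/s, so T = P/ω = 319 / 23.98 = 13.30 N·m.
For a solid shaft τ_max = 16T/(πd³), so d = (16T/(π τ_allow))^(1/3) = (16·13.30/(π·8.18×10^7))^(1/3) = 0.009391 m.

9.39 mm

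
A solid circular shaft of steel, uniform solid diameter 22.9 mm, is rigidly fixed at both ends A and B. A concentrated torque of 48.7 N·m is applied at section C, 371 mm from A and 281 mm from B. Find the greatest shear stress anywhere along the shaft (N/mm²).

With uniform GJ and both ends fixed, compatibility θ_AC = θ_CB gives T_A·a = T_B·b, together with T_A + T_B = T₀.
T_A = T₀·b/(a+b) = 48.70·281/652.0 = 20.99 N·m; T_B = 27.71 N·m.
τ in each portion: τ_AC = 8.90×10^6 Pa, τ_CB = 1.18×10^7 Pa; maximum is in CB.
τ_max = T_CB·r/J = 27.71·0.0115/2.70×10^-8 = 1.175×10^7 Pa.

11.8 N/mm²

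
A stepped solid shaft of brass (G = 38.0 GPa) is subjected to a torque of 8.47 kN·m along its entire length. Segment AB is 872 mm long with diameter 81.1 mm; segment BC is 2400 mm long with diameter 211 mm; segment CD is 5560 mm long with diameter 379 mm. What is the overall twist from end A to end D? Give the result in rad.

J_AB = π(0.0811)⁴/32 = 4.25×10^-6 m⁴; J_BC = π(0.211)⁴/32 = 1.95×10^-4 m⁴; J_CD = π(0.379)⁴/32 = 2.03×10^-3 m⁴.
θ = (T/G)·Σ L_i/J_i = (8470/38.0×10⁹)·(0.872/4.25×10^-6 + 2.40/1.95×10^-4 + 5.56/2.03×10^-3) = 0.04913 rad.

0.0491 rad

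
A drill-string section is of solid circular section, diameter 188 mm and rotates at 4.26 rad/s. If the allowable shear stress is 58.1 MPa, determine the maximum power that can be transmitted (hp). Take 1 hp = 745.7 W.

J = πd⁴/32 = π(0.188)⁴/32 = 1.226×10^-4 m⁴.
T_max = τ_allow·J/r = 5.81×10^7 × 1.226×10^-4 / 0.0940 = 75800 N·m.
ω = 4.26 rad/s, so P_max = T_max·ω = 3.229×10^5 W.

433 hp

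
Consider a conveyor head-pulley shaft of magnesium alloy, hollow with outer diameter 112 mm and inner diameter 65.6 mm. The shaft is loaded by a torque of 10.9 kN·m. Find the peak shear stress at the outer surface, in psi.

6500 psi

J = π(d_o⁴ − d_i⁴)/32 = π(0.112⁴ − 0.0656⁴)/32 = 1.363×10^-5 m⁴.
τ_max = T·r/J = 10900 × 0.0560 / 1.363×10^-5 = 4.478×10^7 Pa.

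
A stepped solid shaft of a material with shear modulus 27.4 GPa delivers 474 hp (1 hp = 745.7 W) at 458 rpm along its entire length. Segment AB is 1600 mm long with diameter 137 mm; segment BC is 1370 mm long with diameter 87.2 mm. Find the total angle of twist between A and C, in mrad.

ω = 2π·458/60 = 47.96 rad/s, so T = P/ω = 474×745.7 / 47.96 = 7370 N·m.
J_AB = π(0.137)⁴/32 = 3.46×10^-5 m⁴; J_BC = π(0.0872)⁴/32 = 5.68×10^-6 m⁴.
θ = (T/G)·Σ L_i/J_i = (7370/27.4×10⁹)·(1.60/3.46×10^-5 + 1.37/5.68×10^-6) = 0.07736 rad.

77.4 mrad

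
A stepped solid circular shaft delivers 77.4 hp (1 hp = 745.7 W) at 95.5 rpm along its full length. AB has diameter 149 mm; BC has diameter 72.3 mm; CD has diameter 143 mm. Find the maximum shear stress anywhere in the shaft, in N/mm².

77.8 N/mm²

ω = 2π·95.5/60 = 10.00 rad/s, so T = P/ω = 77.4×745.7 / 10.00 = 5771 N·m.
Under the same torque, τ_max = 16T/(πd³) is largest where d is smallest — segment BC (d = 72.3 mm).
τ_max = 16·5771/(π·(0.0723)³) = 7.777×10^7 Pa.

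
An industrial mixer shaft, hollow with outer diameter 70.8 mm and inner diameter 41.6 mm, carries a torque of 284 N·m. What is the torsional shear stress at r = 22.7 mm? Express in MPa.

2.97 MPa

J = π(d_o⁴ − d_i⁴)/32 = π(0.0708⁴ − 0.0416⁴)/32 = 2.173×10^-6 m⁴.
Shear stress varies linearly with radius: τ = T·r/J = 284.0 × 0.0227 / 2.173×10^-6 = 2.967×10^6 Pa.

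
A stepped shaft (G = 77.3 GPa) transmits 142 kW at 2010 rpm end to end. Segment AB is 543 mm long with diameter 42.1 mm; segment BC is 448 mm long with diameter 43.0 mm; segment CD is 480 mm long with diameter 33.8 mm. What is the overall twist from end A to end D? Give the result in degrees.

3.42°

ω = 2π·2010/60 = 210.5 rad/s, so T = P/ω = 142×10³ / 210.5 = 674.6 N·m.
J_AB = π(0.0421)⁴/32 = 3.08×10^-7 m⁴; J_BC = π(0.0430)⁴/32 = 3.36×10^-7 m⁴; J_CD = π(0.0338)⁴/32 = 1.28×10^-7 m⁴.
θ = (T/G)·Σ L_i/J_i = (674.6/77.3×10⁹)·(0.543/3.08×10^-7 + 0.448/3.36×10^-7 + 0.480/1.28×10^-7) = 0.05971 rad.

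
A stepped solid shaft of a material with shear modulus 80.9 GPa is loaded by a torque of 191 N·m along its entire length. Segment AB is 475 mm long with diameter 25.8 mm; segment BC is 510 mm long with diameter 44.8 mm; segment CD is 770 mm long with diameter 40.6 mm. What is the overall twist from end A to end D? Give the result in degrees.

J_AB = π(0.0258)⁴/32 = 4.35×10^-8 m⁴; J_BC = π(0.0448)⁴/32 = 3.95×10^-7 m⁴; J_CD = π(0.0406)⁴/32 = 2.67×10^-7 m⁴.
θ = (T/G)·Σ L_i/J_i = (191.0/80.9×10⁹)·(0.475/4.35×10^-8 + 0.510/3.95×10^-7 + 0.770/2.67×10^-7) = 0.03564 rad.

2.04°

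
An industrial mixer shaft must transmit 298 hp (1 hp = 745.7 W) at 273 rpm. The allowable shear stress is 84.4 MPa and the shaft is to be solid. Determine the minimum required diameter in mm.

77.7 mm

ω = 2π·273/60 = 28.59 rad/s, so T = P/ω = 298×745.7 / 28.59 = 7773 N·m.
For a solid shaft τ_max = 16T/(πd³), so d = (16T/(π τ_allow))^(1/3) = (16·7773/(π·8.44×10^7))^(1/3) = 0.07770 m.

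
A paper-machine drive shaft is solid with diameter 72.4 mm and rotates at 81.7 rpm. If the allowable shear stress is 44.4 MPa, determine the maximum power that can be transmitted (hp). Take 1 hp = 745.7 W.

J = πd⁴/32 = π(0.0724)⁴/32 = 2.697×10^-6 m⁴.
T_max = τ_allow·J/r = 4.44×10^7 × 2.697×10^-6 / 0.0362 = 3308 N·m.
ω = 2π·81.7/60 = 8.556 rad/s, so P_max = T_max·ω = 2.831×10^4 W.

38.0 hp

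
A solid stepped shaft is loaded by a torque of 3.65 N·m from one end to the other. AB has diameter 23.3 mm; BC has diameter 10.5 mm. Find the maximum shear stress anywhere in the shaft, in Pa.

Under the same torque, τ_max = 16T/(πd³) is largest where d is smallest — segment BC (d = 10.5 mm).
τ_max = 16·3.650/(π·(0.0105)³) = 1.606×10^7 Pa.

1.61e7 Pa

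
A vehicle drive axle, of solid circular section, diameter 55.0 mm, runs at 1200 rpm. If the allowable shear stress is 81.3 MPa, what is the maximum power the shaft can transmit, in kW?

J = πd⁴/32 = π(0.0550)⁴/32 = 8.984×10^-7 m⁴.
T_max = τ_allow·J/r = 8.13×10^7 × 8.984×10^-7 / 0.0275 = 2656 N·m.
ω = 2π·1200/60 = 125.7 rad/s, so P_max = T_max·ω = 3.337×10^5 W.

334 kW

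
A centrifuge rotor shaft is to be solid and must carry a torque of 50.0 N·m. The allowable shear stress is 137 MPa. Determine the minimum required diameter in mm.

For a solid shaft τ_max = 16T/(πd³), so d = (16T/(π τ_allow))^(1/3) = (16·50.00/(π·1.37×10^8))^(1/3) = 0.01230 m.

12.3 mm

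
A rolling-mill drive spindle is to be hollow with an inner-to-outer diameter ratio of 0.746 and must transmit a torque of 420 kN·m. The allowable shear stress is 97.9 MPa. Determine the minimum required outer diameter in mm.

316 mm

For a hollow shaft with d_i/d_o = 0.746: τ_max = 16T/(π d_o³ (1−k⁴)), so d_o = [16T/(π τ_allow (1−k⁴))]^(1/3) = [16·420000/(π·9.79×10^7·0.6903)]^(1/3) = 0.3163 m.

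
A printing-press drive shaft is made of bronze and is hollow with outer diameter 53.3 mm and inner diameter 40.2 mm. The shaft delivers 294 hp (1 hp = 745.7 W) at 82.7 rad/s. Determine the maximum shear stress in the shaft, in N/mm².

ω = 82.7 rad/s, so T = P/ω = 294×745.7 / 82.70 = 2651 N·m.
J = π(d_o⁴ − d_i⁴)/32 = π(0.0533⁴ − 0.0402⁴)/32 = 5.359×10^-7 m⁴.
τ_max = T·r/J = 2651 × 0.0267 / 5.359×10^-7 = 1.318×10^8 Pa.

132 N/mm²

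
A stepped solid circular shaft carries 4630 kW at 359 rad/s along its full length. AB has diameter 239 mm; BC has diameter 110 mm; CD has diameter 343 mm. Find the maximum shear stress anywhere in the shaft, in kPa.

49300 kPa

ω = 359 rad/s, so T = P/ω = 4630×10³ / 359.0 = 12900 N·m.
Under the same torque, τ_max = 16T/(πd³) is largest where d is smallest — segment BC (d = 110 mm).
τ_max = 16·12900/(π·(0.110)³) = 4.935×10^7 Pa.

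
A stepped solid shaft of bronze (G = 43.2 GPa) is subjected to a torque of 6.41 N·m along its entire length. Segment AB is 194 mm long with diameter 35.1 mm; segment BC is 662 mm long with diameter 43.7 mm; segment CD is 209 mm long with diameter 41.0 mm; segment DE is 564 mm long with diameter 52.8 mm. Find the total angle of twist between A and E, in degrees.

0.0395°

J_AB = π(0.0351)⁴/32 = 1.49×10^-7 m⁴; J_BC = π(0.0437)⁴/32 = 3.58×10^-7 m⁴; J_CD = π(0.0410)⁴/32 = 2.77×10^-7 m⁴; J_DE = π(0.0528)⁴/32 = 7.63×10^-7 m⁴.
θ = (T/G)·Σ L_i/J_i = (6.410/43.2×10⁹)·(0.194/1.49×10^-7 + 0.662/3.58×10^-7 + 0.209/2.77×10^-7 + 0.564/7.63×10^-7) = 6.890×10^-4 rad.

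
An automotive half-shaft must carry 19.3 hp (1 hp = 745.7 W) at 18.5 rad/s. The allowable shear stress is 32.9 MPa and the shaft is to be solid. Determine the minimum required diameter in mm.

ω = 18.5 rad/s, so T = P/ω = 19.3×745.7 / 18.50 = 777.9 N·m.
For a solid shaft τ_max = 16T/(πd³), so d = (16T/(π τ_allow))^(1/3) = (16·777.9/(π·3.29×10^7))^(1/3) = 0.04938 m.

49.4 mm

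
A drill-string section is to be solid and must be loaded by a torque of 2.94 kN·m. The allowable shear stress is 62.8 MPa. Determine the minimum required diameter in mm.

62.0 mm

For a solid shaft τ_max = 16T/(πd³), so d = (16T/(π τ_allow))^(1/3) = (16·2940/(π·6.28×10^7))^(1/3) = 0.06201 m.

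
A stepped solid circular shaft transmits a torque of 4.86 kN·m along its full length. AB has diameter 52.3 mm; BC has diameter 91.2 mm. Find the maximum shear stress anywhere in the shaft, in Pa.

Under the same torque, τ_max = 16T/(πd³) is largest where d is smallest — segment AB (d = 52.3 mm).
τ_max = 16·4860/(π·(0.0523)³) = 1.730×10^8 Pa.

1.73e8 Pa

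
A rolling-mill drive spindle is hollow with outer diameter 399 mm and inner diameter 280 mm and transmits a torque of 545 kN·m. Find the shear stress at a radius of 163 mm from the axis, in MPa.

47.1 MPa

J = π(d_o⁴ − d_i⁴)/32 = π(0.399⁴ − 0.280⁴)/32 = 1.885×10^-3 m⁴.
Shear stress varies linearly with radius: τ = T·r/J = 545000 × 0.163 / 1.885×10^-3 = 4.713×10^7 Pa.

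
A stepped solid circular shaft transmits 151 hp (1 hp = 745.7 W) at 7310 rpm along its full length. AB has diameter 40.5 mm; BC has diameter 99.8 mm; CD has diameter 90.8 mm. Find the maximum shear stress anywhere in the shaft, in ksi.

ω = 2π·7310/60 = 765.5 rad/s, so T = P/ω = 151×745.7 / 765.5 = 147.1 N·m.
Under the same torque, τ_max = 16T/(πd³) is largest where d is smallest — segment AB (d = 40.5 mm).
τ_max = 16·147.1/(π·(0.0405)³) = 1.128×10^7 Pa.

1.64 ksi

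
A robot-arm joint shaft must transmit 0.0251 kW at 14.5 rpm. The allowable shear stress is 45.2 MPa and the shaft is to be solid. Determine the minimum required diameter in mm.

12.3 mm

ω = 2π·14.5/60 = 1.518 rad/s, so T = P/ω = 0.0251×10³ / 1.518 = 16.53 N·m.
For a solid shaft τ_max = 16T/(πd³), so d = (16T/(π τ_allow))^(1/3) = (16·16.53/(π·4.52×10^7))^(1/3) = 0.01230 m.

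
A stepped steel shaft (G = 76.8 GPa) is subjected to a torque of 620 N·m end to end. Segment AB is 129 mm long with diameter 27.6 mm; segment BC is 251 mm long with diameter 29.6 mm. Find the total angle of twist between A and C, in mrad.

J_AB = π(0.0276)⁴/32 = 5.70×10^-8 m⁴; J_BC = π(0.0296)⁴/32 = 7.54×10^-8 m⁴.
θ = (T/G)·Σ L_i/J_i = (620.0/76.8×10⁹)·(0.129/5.70×10^-8 + 0.251/7.54×10^-8) = 0.04517 rad.

45.2 mrad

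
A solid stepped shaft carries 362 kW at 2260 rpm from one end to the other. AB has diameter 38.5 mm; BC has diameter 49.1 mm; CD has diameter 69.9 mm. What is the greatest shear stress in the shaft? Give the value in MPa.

137 MPa

ω = 2π·2260/60 = 236.7 rad/s, so T = P/ω = 362×10³ / 236.7 = 1530 N·m.
Under the same torque, τ_max = 16T/(πd³) is largest where d is smallest — segment AB (d = 38.5 mm).
τ_max = 16·1530/(π·(0.0385)³) = 1.365×10^8 Pa.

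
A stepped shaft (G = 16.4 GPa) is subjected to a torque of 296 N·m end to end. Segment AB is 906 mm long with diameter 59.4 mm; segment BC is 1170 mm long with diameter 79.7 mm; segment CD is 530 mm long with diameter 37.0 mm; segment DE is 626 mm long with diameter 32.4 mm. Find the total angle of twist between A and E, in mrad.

175 mrad

J_AB = π(0.0594)⁴/32 = 1.22×10^-6 m⁴; J_BC = π(0.0797)⁴/32 = 3.96×10^-6 m⁴; J_CD = π(0.0370)⁴/32 = 1.84×10^-7 m⁴; J_DE = π(0.0324)⁴/32 = 1.08×10^-7 m⁴.
θ = (T/G)·Σ L_i/J_i = (296.0/16.4×10⁹)·(0.906/1.22×10^-6 + 1.17/3.96×10^-6 + 0.530/1.84×10^-7 + 0.626/1.08×10^-7) = 0.1751 rad.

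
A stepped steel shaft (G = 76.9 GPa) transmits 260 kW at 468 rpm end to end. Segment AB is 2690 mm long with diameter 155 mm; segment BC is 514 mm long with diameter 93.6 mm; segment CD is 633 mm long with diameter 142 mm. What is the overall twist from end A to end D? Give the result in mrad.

ω = 2π·468/60 = 49.01 rad/s, so T = P/ω = 260×10³ / 49.01 = 5305 N·m.
J_AB = π(0.155)⁴/32 = 5.67×10^-5 m⁴; J_BC = π(0.0936)⁴/32 = 7.54×10^-6 m⁴; J_CD = π(0.142)⁴/32 = 3.99×10^-5 m⁴.
θ = (T/G)·Σ L_i/J_i = (5305/76.9×10⁹)·(2.69/5.67×10^-5 + 0.514/7.54×10^-6 + 0.633/3.99×10^-5) = 9.075×10^-3 rad.

9.07 mrad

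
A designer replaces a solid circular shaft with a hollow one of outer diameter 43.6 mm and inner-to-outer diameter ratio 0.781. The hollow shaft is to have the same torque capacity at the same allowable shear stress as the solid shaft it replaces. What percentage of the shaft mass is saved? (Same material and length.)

Equal τ_max and T ⇒ the solid shaft needs d_s³ = d_o³(1−k⁴), so d_s = 43.6·(1−0.781⁴)^(1/3) = 37.34 mm.
Area ratio A_h/A_s = d_o²(1−k²)/d_s² = (1−k²)/(1−k⁴)^(2/3) = 0.5319.
Mass saving = 1 − 0.5319 = 46.8 %.

46.8 %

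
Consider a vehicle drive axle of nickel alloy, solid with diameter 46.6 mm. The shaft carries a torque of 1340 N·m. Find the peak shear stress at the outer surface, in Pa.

J = πd⁴/32 = π(0.0466)⁴/32 = 4.630×10^-7 m⁴.
τ_max = T·r/J = 1340 × 0.0233 / 4.630×10^-7 = 6.744×10^7 Pa.

6.74e7 Pa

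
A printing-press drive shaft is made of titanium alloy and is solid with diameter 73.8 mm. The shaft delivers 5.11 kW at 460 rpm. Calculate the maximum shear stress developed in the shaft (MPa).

ω = 2π·460/60 = 48.17 rad/s, so T = P/ω = 5.11×10³ / 48.17 = 106.1 N·m.
J = πd⁴/32 = π(0.0738)⁴/32 = 2.912×10^-6 m⁴.
τ_max = T·r/J = 106.1 × 0.0369 / 2.912×10^-6 = 1.344×10^6 Pa.

1.34 MPa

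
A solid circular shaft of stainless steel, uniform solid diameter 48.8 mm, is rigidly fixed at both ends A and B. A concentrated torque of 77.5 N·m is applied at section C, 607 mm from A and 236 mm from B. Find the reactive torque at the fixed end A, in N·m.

With uniform GJ and both ends fixed, compatibility θ_AC = θ_CB gives T_A·a = T_B·b, together with T_A + T_B = T₀.
T_A = T₀·b/(a+b) = 77.50·236/843.0 = 21.70 N·m; T_B = 55.80 N·m.

21.7 N·m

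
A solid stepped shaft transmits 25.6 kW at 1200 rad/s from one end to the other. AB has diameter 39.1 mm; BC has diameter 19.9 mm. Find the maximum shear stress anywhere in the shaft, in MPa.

13.8 MPa

ω = 1200 rad/s, so T = P/ω = 25.6×10³ / 1200 = 21.33 N·m.
Under the same torque, τ_max = 16T/(πd³) is largest where d is smallest — segment BC (d = 19.9 mm).
τ_max = 16·21.33/(π·(0.0199)³) = 1.379×10^7 Pa.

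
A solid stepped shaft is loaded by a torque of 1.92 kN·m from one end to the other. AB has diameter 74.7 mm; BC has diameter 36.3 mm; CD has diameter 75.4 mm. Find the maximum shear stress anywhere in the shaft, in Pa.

Under the same torque, τ_max = 16T/(πd³) is largest where d is smallest — segment BC (d = 36.3 mm).
τ_max = 16·1920/(π·(0.0363)³) = 2.044×10^8 Pa.

2.04e8 Pa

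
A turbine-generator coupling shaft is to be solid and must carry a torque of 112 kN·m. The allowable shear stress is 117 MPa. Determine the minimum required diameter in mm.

170 mm

For a solid shaft τ_max = 16T/(πd³), so d = (16T/(π τ_allow))^(1/3) = (16·112000/(π·1.17×10^8))^(1/3) = 0.1696 m.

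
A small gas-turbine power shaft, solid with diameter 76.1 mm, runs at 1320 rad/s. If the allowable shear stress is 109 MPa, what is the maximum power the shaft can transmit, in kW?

J = πd⁴/32 = π(0.0761)⁴/32 = 3.293×10^-6 m⁴.
T_max = τ_allow·J/r = 1.09×10^8 × 3.293×10^-6 / 0.0381 = 9432 N·m.
ω = 1320 rad/s, so P_max = T_max·ω = 1.245×10^7 W.

12500 kW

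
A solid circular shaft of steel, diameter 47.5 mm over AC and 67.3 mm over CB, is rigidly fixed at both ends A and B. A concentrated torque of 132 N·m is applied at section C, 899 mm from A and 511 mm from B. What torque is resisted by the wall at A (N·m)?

16.3 N·m

Compatibility: T_A·a/J_AC = T_B·b/J_CB with T_A + T_B = T₀.
J_AC = 5.00×10^-7 m⁴, J_CB = 2.01×10^-6 m⁴, so T_A = T₀·(J_AC/a)/((J_AC/a)+(J_CB/b)) = 16.32 N·m, T_B = 115.7 N·m.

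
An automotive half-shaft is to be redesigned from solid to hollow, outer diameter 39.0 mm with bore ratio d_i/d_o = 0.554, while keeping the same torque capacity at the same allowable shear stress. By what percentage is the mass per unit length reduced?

26.0 %

Equal τ_max and T ⇒ the solid shaft needs d_s³ = d_o³(1−k⁴), so d_s = 39.0·(1−0.554⁴)^(1/3) = 37.73 mm.
Area ratio A_h/A_s = d_o²(1−k²)/d_s² = (1−k²)/(1−k⁴)^(2/3) = 0.7403.
Mass saving = 1 − 0.7403 = 26.0 %.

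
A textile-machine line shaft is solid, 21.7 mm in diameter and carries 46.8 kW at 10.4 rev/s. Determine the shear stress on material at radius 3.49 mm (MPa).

115 MPa

ω = 2π·10.4 = 65.35 rad/s, so T = P/ω = 46.8×10³ / 65.35 = 716.2 N·m.
J = πd⁴/32 = π(0.0217)⁴/32 = 2.177×10^-8 m⁴.
Shear stress varies linearly with radius: τ = T·r/J = 716.2 × 0.00349 / 2.177×10^-8 = 1.148×10^8 Pa.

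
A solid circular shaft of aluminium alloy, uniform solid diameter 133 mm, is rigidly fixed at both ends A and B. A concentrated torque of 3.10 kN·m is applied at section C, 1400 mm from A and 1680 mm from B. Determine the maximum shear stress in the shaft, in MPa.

With uniform GJ and both ends fixed, compatibility θ_AC = θ_CB gives T_A·a = T_B·b, together with T_A + T_B = T₀.
T_A = T₀·b/(a+b) = 3100·1680/3080 = 1691 N·m; T_B = 1409 N·m.
τ in each portion: τ_AC = 3.66×10^6 Pa, τ_CB = 3.05×10^6 Pa; maximum is in AC.
τ_max = T_AC·r/J = 1691·0.0665/3.07×10^-5 = 3.660×10^6 Pa.

3.66 MPa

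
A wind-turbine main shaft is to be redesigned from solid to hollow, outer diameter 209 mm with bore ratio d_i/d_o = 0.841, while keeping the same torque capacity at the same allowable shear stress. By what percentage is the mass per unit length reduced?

Equal τ_max and T ⇒ the solid shaft needs d_s³ = d_o³(1−k⁴), so d_s = 209·(1−0.841⁴)^(1/3) = 165.9 mm.
Area ratio A_h/A_s = d_o²(1−k²)/d_s² = (1−k²)/(1−k⁴)^(2/3) = 0.4648.
Mass saving = 1 − 0.4648 = 53.5 %.

53.5 %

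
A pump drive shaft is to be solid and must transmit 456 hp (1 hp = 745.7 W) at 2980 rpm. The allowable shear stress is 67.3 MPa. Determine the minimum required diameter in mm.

43.5 mm

ω = 2π·2980/60 = 312.1 rad/s, so T = P/ω = 456×745.7 / 312.1 = 1090 N·m.
For a solid shaft τ_max = 16T/(πd³), so d = (16T/(π τ_allow))^(1/3) = (16·1090/(π·6.73×10^7))^(1/3) = 0.04353 m.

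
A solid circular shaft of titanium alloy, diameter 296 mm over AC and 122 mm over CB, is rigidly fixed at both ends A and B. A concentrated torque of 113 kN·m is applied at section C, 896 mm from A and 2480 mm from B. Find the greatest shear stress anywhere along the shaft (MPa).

Compatibility: T_A·a/J_AC = T_B·b/J_CB with T_A + T_B = T₀.
J_AC = 7.54×10^-4 m⁴, J_CB = 2.17×10^-5 m⁴, so T_A = T₀·(J_AC/a)/((J_AC/a)+(J_CB/b)) = 111800 N·m, T_B = 1166 N·m.
τ in each portion: τ_AC = 2.20×10^7 Pa, τ_CB = 3.27×10^6 Pa; maximum is in AC.
τ_max = T_AC·r/J = 111800·0.148/7.54×10^-4 = 2.196×10^7 Pa.

22.0 MPa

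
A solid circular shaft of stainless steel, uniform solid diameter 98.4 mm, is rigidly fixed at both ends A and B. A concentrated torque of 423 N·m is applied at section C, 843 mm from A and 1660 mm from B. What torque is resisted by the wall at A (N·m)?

With uniform GJ and both ends fixed, compatibility θ_AC = θ_CB gives T_A·a = T_B·b, together with T_A + T_B = T₀.
T_A = T₀·b/(a+b) = 423.0·1660/2503 = 280.5 N·m; T_B = 142.5 N·m.

281 N·m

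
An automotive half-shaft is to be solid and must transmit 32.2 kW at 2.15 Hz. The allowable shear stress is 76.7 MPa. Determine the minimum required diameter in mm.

ω = 2π·2.15 = 13.51 rad/s, so T = P/ω = 32.2×10³ / 13.51 = 2384 N·m.
For a solid shaft τ_max = 16T/(πd³), so d = (16T/(π τ_allow))^(1/3) = (16·2384/(π·7.67×10^7))^(1/3) = 0.05409 m.

54.1 mm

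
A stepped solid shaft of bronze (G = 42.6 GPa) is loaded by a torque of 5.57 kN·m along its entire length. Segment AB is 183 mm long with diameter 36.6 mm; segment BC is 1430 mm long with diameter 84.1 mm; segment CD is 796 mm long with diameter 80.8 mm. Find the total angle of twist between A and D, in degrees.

11.4°

J_AB = π(0.0366)⁴/32 = 1.76×10^-7 m⁴; J_BC = π(0.0841)⁴/32 = 4.91×10^-6 m⁴; J_CD = π(0.0808)⁴/32 = 4.18×10^-6 m⁴.
θ = (T/G)·Σ L_i/J_i = (5570/42.6×10⁹)·(0.183/1.76×10^-7 + 1.43/4.91×10^-6 + 0.796/4.18×10^-6) = 0.1988 rad.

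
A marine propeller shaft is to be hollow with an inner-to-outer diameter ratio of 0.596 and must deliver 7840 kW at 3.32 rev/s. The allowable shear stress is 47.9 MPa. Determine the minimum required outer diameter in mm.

ω = 2π·3.32 = 20.86 rad/s, so T = P/ω = 7840×10³ / 20.86 = 375800 N·m.
For a hollow shaft with d_i/d_o = 0.596: τ_max = 16T/(π d_o³ (1−k⁴)), so d_o = [16T/(π τ_allow (1−k⁴))]^(1/3) = [16·375800/(π·4.79×10^7·0.8738)]^(1/3) = 0.3576 m.

358 mm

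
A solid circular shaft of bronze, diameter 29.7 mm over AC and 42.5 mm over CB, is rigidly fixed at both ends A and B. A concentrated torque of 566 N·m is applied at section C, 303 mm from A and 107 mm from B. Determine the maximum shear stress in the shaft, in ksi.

Compatibility: T_A·a/J_AC = T_B·b/J_CB with T_A + T_B = T₀.
J_AC = 7.64×10^-8 m⁴, J_CB = 3.20×10^-7 m⁴, so T_A = T₀·(J_AC/a)/((J_AC/a)+(J_CB/b)) = 43.97 N·m, T_B = 522.0 N·m.
τ in each portion: τ_AC = 8.55×10^6 Pa, τ_CB = 3.46×10^7 Pa; maximum is in CB.
τ_max = T_CB·r/J = 522.0·0.0213/3.20×10^-7 = 3.463×10^7 Pa.

5.02 ksi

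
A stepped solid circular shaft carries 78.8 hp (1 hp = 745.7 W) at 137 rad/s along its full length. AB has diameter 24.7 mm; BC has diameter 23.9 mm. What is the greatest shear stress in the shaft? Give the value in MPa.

ω = 137 rad/s, so T = P/ω = 78.8×745.7 / 137.0 = 428.9 N·m.
Under the same torque, τ_max = 16T/(πd³) is largest where d is smallest — segment BC (d = 23.9 mm).
τ_max = 16·428.9/(π·(0.0239)³) = 1.600×10^8 Pa.

160 MPa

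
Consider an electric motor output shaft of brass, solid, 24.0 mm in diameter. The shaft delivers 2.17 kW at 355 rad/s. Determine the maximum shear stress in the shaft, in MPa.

ω = 355 rad/s, so T = P/ω = 2.17×10³ / 355.0 = 6.113 N·m.
J = πd⁴/32 = π(0.0240)⁴/32 = 3.257×10^-8 m⁴.
τ_max = T·r/J = 6.113 × 0.0120 / 3.257×10^-8 = 2.252×10^6 Pa.

2.25 MPa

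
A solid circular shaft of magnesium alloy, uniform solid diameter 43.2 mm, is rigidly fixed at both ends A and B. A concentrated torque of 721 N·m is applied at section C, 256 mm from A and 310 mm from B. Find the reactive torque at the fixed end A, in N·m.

With uniform GJ and both ends fixed, compatibility θ_AC = θ_CB gives T_A·a = T_B·b, together with T_A + T_B = T₀.
T_A = T₀·b/(a+b) = 721.0·310/566.0 = 394.9 N·m; T_B = 326.1 N·m.

395 N·m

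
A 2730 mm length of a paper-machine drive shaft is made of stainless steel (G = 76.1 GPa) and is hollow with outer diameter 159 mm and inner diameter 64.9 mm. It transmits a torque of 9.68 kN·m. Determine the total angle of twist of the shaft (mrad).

5.69 mrad

J = π(d_o⁴ − d_i⁴)/32 = π(0.159⁴ − 0.0649⁴)/32 = 6.100×10^-5 m⁴.
θ = T·L/(G·J) = 9680 × 2.73 / (76.1×10⁹ × 6.100×10^-5) = 5.692×10^-3 rad.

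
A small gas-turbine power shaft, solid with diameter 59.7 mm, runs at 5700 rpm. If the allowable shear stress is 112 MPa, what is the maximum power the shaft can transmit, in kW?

2790 kW

J = πd⁴/32 = π(0.0597)⁴/32 = 1.247×10^-6 m⁴.
T_max = τ_allow·J/r = 1.12×10^8 × 1.247×10^-6 / 0.0299 = 4679 N·m.
ω = 2π·5700/60 = 596.9 rad/s, so P_max = T_max·ω = 2.793×10^6 W.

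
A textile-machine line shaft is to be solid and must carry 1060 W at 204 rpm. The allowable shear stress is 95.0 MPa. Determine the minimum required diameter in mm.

ω = 2π·204/60 = 21.36 rad/s, so T = P/ω = 1060 / 21.36 = 49.62 N·m.
For a solid shaft τ_max = 16T/(πd³), so d = (16T/(π τ_allow))^(1/3) = (16·49.62/(π·9.50×10^7))^(1/3) = 0.01386 m.

13.9 mm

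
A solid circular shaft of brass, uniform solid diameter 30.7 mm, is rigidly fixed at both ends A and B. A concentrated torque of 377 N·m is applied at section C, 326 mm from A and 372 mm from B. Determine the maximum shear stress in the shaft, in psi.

With uniform GJ and both ends fixed, compatibility θ_AC = θ_CB gives T_A·a = T_B·b, together with T_A + T_B = T₀.
T_A = T₀·b/(a+b) = 377.0·372/698.0 = 200.9 N·m; T_B = 176.1 N·m.
τ in each portion: τ_AC = 3.54×10^7 Pa, τ_CB = 3.10×10^7 Pa; maximum is in AC.
τ_max = T_AC·r/J = 200.9·0.0153/8.72×10^-8 = 3.537×10^7 Pa.

5130 psi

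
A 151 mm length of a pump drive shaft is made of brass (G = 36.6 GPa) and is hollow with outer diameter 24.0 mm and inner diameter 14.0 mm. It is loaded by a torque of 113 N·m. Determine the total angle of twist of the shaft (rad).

J = π(d_o⁴ − d_i⁴)/32 = π(0.0240⁴ − 0.0140⁴)/32 = 2.880×10^-8 m⁴.
θ = T·L/(G·J) = 113.0 × 0.151 / (36.6×10⁹ × 2.880×10^-8) = 0.01619 rad.

0.0162 rad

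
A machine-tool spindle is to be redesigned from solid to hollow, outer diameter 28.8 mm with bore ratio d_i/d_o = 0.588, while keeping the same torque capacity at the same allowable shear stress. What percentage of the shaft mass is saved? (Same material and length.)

Equal τ_max and T ⇒ the solid shaft needs d_s³ = d_o³(1−k⁴), so d_s = 28.8·(1−0.588⁴)^(1/3) = 27.60 mm.
Area ratio A_h/A_s = d_o²(1−k²)/d_s² = (1−k²)/(1−k⁴)^(2/3) = 0.7122.
Mass saving = 1 − 0.7122 = 28.8 %.

28.8 %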